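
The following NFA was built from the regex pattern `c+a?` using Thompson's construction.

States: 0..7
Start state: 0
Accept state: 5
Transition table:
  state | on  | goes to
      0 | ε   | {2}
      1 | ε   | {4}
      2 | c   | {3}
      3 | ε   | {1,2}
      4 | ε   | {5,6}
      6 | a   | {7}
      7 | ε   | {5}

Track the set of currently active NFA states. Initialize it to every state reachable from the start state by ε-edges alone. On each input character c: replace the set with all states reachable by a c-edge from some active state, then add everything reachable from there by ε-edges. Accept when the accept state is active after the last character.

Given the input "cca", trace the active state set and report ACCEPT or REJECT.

initial (ε-close {0}): {0,2}
'c' @ 1: {1,2,3,4,5,6}  [accepting]
'c' @ 2: {1,2,3,4,5,6}  [accepting]
'a' @ 3: {5,7}  [accepting]
end set {5,7} — state 5 in

Answer: ACCEPT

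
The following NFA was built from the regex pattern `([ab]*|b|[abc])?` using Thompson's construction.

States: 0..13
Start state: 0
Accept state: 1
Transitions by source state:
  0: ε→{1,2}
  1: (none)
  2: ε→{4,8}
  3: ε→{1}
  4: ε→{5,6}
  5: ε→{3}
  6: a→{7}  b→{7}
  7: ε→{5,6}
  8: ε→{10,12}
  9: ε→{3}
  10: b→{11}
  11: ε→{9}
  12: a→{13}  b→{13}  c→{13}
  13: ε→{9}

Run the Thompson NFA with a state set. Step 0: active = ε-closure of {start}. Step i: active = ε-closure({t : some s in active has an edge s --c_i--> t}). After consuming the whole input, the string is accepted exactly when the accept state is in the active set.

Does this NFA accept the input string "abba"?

Answer: ACCEPT

Derivation:
start: ε-closure({0}) = {0,1,2,3,4,5,6,8,10,12}
'a' @ 1: {1,3,5,6,7,9,13}  ✓accept
'b' @ 2: {1,3,5,6,7}  ✓accept
'b' @ 3: {1,3,5,6,7}  ✓accept
'a' @ 4: {1,3,5,6,7}  ✓accept
after full input: {1,3,5,6,7}  (accept=1 in)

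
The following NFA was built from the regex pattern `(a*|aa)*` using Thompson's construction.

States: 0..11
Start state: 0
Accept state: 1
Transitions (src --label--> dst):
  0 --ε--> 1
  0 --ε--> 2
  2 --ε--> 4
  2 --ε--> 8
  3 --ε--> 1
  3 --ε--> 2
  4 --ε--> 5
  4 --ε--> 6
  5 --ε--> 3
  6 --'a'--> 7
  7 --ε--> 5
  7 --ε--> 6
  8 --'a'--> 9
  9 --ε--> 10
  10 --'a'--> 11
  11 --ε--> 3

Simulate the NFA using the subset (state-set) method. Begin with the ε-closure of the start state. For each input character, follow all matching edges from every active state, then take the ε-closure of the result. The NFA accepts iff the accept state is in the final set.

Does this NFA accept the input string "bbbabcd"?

start: ε-closure({0}) = {0,1,2,3,4,5,6,8}
'b' @ 1: {}  — no active states
rest 'bbabcd' ignored (set empty)
after full input: {}  (accept=1 not in)

Answer: REJECT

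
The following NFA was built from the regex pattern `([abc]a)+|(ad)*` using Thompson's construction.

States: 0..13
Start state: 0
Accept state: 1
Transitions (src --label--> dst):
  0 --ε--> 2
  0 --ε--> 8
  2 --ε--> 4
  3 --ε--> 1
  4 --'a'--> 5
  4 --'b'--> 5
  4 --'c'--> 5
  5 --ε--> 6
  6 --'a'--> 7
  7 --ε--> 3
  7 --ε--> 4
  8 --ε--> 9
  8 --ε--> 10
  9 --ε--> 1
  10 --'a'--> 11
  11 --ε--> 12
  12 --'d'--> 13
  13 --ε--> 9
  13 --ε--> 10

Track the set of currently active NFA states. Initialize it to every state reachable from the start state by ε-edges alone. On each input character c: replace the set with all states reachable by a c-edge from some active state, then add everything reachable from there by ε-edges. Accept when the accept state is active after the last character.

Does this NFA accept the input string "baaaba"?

start: ε-closure({0}) = {0,1,2,4,8,9,10}
'b' @ 1: {5,6}
'a' @ 2: {1,3,4,7}  [accepting]
'a' @ 3: {5,6}
'a' @ 4: {1,3,4,7}  [accepting]
'b' @ 5: {5,6}
'a' @ 6: {1,3,4,7}  [accepting]
final: {1,3,4,7}; accept 1 in set

Answer: ACCEPT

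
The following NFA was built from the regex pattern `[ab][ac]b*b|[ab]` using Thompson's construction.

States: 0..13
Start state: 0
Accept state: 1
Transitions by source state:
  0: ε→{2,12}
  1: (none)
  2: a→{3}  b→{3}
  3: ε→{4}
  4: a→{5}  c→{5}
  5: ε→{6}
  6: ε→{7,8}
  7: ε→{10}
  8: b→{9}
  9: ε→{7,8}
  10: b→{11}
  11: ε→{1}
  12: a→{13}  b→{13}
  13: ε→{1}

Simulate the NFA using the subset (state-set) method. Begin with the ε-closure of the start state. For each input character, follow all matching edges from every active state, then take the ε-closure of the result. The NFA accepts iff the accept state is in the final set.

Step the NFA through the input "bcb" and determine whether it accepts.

Answer: ACCEPT

Trace:
S₀ = ε-closure({0}) = {0,2,12}
'b' @ 1: {1,3,4,13}  [accepting]
'c' @ 2: {5,6,7,8,10}
'b' @ 3: {1,7,8,9,10,11}  [accepting]
final: {1,7,8,9,10,11}; accept 1 in set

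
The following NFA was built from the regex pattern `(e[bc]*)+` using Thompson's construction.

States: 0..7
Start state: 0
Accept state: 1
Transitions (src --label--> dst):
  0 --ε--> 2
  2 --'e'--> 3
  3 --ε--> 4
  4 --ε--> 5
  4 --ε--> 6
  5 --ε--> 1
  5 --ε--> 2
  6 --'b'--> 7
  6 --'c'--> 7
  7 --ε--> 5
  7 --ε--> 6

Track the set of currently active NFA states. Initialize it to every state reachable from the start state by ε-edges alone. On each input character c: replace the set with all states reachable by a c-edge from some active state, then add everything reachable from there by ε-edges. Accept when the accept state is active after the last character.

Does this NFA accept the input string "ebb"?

Answer: ACCEPT

Trace:
initial (ε-close {0}): {0,2}
'e' @ 1: {1,2,3,4,5,6}  [accepting]
'b' @ 2: {1,2,5,6,7}  [accepting]
'b' @ 3: {1,2,5,6,7}  [accepting]
end set {1,2,5,6,7} — state 1 in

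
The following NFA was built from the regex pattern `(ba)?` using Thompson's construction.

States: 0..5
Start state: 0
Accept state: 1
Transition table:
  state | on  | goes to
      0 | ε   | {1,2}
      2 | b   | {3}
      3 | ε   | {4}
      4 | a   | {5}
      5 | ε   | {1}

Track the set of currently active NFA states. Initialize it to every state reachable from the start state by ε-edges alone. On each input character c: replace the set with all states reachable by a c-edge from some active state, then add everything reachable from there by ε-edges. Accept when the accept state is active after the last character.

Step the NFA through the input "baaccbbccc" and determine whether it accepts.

Answer: REJECT

Steps:
S₀ = ε-closure({0}) = {0,1,2}
'b' @ 1: {3,4}
'a' @ 2: {1,5}  ✓accept
'a' @ 3: {}  — state set empty
rest 'ccbbccc' ignored (set empty)
end set {} — state 1 not in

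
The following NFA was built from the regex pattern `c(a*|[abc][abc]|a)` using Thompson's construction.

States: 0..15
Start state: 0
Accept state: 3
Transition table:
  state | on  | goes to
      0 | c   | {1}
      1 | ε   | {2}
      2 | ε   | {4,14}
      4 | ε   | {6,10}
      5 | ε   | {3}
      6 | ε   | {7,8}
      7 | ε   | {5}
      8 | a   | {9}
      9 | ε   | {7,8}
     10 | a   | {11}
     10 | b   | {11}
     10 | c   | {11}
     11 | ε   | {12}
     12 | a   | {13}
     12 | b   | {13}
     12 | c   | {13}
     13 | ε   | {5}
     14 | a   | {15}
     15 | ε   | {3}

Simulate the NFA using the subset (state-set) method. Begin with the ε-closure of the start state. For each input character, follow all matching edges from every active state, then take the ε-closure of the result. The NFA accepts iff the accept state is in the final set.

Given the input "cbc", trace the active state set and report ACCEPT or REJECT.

start: ε-closure({0}) = {0}
'c' @ 1: {1,2,3,4,5,6,7,8,10,14}  (accept∈set)
'b' @ 2: {11,12}
'c' @ 3: {3,5,13}  (accept∈set)
end set {3,5,13} — state 3 in

Answer: ACCEPT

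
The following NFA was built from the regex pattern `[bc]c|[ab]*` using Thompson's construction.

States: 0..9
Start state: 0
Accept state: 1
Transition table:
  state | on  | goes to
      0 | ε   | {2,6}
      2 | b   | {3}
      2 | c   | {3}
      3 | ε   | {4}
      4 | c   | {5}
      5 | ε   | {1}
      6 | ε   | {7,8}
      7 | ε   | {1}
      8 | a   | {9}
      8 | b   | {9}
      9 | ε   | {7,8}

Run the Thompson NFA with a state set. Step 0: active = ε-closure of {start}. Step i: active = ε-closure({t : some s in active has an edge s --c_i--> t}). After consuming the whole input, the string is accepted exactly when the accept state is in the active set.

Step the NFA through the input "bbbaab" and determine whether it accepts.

Answer: ACCEPT

Steps:
start: ε-closure({0}) = {0,1,2,6,7,8}
'b' @ 1: {1,3,4,7,8,9}  [accepting]
'b' @ 2: {1,7,8,9}  [accepting]
'b' @ 3: {1,7,8,9}  [accepting]
'a' @ 4: {1,7,8,9}  [accepting]
'a' @ 5: {1,7,8,9}  [accepting]
'b' @ 6: {1,7,8,9}  [accepting]
final: {1,7,8,9}; accept 1 in set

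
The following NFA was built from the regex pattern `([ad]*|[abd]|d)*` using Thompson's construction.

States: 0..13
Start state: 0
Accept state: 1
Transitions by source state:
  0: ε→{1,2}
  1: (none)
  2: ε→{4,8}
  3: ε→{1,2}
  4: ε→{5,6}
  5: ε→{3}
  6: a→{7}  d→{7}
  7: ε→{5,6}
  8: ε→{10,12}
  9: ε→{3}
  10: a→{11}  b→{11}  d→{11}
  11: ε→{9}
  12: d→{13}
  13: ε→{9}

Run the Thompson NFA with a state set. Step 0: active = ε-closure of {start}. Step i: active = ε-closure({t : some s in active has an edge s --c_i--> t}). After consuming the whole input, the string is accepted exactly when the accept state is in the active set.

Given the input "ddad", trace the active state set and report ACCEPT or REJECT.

Answer: ACCEPT

Derivation:
S₀ = ε-closure({0}) = {0,1,2,3,4,5,6,8,10,12}
'd' @ 1: {1,2,3,4,5,6,7,8,9,10,11,12,13}  (accept∈set)
'd' @ 2: {1,2,3,4,5,6,7,8,9,10,11,12,13}  (accept∈set)
'a' @ 3: {1,2,3,4,5,6,7,8,9,10,11,12}  (accept∈set)
'd' @ 4: {1,2,3,4,5,6,7,8,9,10,11,12,13}  (accept∈set)
final: {1,2,3,4,5,6,7,8,9,10,11,12,13}; accept 1 in set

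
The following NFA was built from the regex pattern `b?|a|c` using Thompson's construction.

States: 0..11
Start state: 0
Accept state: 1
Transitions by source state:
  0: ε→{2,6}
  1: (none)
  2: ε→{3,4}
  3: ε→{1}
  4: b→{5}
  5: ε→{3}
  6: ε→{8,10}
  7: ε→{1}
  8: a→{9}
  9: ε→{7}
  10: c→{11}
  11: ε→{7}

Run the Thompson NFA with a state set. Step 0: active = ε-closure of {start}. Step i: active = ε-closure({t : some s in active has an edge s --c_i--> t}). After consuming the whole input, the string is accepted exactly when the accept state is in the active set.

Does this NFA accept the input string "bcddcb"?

start: ε-closure({0}) = {0,1,2,3,4,6,8,10}
'b' @ 1: {1,3,5}  [accepting]
'c' @ 2: {}  — dead — no transitions
rest 'ddcb' ignored (set empty)
end set {} — state 1 not in

Answer: REJECT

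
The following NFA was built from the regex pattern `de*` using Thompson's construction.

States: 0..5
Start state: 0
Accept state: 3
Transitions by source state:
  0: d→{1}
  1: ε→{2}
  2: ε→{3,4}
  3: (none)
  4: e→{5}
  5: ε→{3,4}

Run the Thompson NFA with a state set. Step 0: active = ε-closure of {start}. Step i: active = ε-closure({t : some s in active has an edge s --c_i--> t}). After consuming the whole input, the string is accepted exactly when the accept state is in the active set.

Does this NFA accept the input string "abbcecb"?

Answer: REJECT

Derivation:
initial (ε-close {0}): {0}
'a' @ 1: {}  — state set empty
rest 'bbcecb' ignored (set empty)
after full input: {}  (accept=3 not in)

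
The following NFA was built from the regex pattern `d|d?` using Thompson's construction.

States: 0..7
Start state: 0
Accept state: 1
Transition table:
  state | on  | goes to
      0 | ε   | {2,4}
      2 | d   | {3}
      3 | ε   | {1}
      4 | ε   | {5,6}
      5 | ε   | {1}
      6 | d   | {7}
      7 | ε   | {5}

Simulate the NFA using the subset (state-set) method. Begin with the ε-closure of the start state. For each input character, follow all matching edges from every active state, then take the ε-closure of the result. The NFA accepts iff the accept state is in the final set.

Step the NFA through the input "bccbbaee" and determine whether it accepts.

start: ε-closure({0}) = {0,1,2,4,5,6}
'b' @ 1: {}  — no active states
rest 'ccbbaee' ignored (set empty)
final: {}; accept 1 not in set

Answer: REJECT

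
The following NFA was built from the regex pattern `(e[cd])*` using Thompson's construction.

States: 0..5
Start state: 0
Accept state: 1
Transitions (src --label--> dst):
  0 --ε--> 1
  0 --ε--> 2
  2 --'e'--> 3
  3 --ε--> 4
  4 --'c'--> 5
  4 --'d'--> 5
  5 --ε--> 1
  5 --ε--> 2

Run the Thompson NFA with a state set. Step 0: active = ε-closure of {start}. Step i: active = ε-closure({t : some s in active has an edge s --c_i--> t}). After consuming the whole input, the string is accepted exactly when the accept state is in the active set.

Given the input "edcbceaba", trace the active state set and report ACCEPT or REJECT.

S₀ = ε-closure({0}) = {0,1,2}
'e' @ 1: {3,4}
'd' @ 2: {1,2,5}  (accept∈set)
'c' @ 3: {}  — no active states
rest 'bceaba' ignored (set empty)
final: {}; accept 1 not in set

Answer: REJECT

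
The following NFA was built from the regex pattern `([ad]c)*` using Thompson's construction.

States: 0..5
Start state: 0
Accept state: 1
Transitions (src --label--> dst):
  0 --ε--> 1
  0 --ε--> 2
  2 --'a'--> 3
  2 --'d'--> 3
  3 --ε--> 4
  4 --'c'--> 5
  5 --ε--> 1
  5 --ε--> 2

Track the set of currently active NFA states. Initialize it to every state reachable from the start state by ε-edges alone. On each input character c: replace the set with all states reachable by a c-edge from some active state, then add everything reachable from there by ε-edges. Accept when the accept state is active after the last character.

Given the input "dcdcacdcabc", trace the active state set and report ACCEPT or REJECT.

Answer: REJECT

Trace:
initial (ε-close {0}): {0,1,2}
'd' @ 1: {3,4}
'c' @ 2: {1,2,5}  [accepting]
'd' @ 3: {3,4}
'c' @ 4: {1,2,5}  [accepting]
'a' @ 5: {3,4}
'c' @ 6: {1,2,5}  [accepting]
'd' @ 7: {3,4}
'c' @ 8: {1,2,5}  [accepting]
'a' @ 9: {3,4}
'b' @ 10: {}  — dead — no transitions
rest 'c' ignored (set empty)
end set {} — state 1 not in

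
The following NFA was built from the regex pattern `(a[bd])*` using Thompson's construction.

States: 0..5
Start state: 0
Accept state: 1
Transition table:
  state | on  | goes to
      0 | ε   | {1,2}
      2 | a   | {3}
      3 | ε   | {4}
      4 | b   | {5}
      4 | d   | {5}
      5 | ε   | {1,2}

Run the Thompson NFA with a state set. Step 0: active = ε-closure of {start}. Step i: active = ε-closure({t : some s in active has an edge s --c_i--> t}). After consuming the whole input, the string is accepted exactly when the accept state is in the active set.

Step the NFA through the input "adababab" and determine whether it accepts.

Answer: ACCEPT

Steps:
initial (ε-close {0}): {0,1,2}
'a' @ 1: {3,4}
'd' @ 2: {1,2,5}  ✓accept
'a' @ 3: {3,4}
'b' @ 4: {1,2,5}  ✓accept
'a' @ 5: {3,4}
'b' @ 6: {1,2,5}  ✓accept
'a' @ 7: {3,4}
'b' @ 8: {1,2,5}  ✓accept
final: {1,2,5}; accept 1 in set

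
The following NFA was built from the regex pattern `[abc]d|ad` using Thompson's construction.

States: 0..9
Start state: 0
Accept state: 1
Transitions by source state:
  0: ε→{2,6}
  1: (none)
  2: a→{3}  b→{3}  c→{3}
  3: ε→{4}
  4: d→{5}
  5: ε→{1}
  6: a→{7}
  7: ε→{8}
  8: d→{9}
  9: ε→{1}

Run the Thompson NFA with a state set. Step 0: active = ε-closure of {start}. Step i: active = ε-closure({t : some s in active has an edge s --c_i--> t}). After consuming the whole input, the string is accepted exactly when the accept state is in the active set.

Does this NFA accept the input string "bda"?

S₀ = ε-closure({0}) = {0,2,6}
'b' @ 1: {3,4}
'd' @ 2: {1,5}  ✓accept
'a' @ 3: {}  — no active states
after full input: {}  (accept=1 not in)

Answer: REJECT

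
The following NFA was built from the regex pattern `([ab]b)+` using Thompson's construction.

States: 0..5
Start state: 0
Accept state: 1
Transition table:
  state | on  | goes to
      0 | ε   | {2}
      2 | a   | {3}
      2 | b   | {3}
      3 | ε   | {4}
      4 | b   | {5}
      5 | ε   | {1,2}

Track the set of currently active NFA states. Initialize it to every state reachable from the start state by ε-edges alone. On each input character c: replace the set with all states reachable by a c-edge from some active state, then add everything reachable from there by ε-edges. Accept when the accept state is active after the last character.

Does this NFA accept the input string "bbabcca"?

Answer: REJECT

Trace:
S₀ = ε-closure({0}) = {0,2}
'b' @ 1: {3,4}
'b' @ 2: {1,2,5}  (accept∈set)
'a' @ 3: {3,4}
'b' @ 4: {1,2,5}  (accept∈set)
'c' @ 5: {}  — state set empty
rest 'ca' ignored (set empty)
after full input: {}  (accept=1 not in)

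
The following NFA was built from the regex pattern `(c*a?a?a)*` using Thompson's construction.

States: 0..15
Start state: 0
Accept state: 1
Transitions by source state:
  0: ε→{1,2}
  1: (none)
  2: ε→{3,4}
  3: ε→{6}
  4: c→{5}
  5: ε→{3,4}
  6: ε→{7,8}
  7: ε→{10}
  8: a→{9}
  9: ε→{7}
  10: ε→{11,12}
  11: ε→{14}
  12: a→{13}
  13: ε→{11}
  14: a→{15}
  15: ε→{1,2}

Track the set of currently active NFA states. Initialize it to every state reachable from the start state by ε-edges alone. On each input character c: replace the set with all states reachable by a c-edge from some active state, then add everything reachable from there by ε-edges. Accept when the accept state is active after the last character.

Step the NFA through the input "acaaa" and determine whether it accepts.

Answer: ACCEPT

Steps:
initial (ε-close {0}): {0,1,2,3,4,6,7,8,10,11,12,14}
'a' @ 1: {1,2,3,4,6,7,8,9,10,11,12,13,14,15}  [accepting]
'c' @ 2: {3,4,5,6,7,8,10,11,12,14}
'a' @ 3: {1,2,3,4,6,7,8,9,10,11,12,13,14,15}  [accepting]
'a' @ 4: {1,2,3,4,6,7,8,9,10,11,12,13,14,15}  [accepting]
'a' @ 5: {1,2,3,4,6,7,8,9,10,11,12,13,14,15}  [accepting]
end set {1,2,3,4,6,7,8,9,10,11,12,13,14,15} — state 1 in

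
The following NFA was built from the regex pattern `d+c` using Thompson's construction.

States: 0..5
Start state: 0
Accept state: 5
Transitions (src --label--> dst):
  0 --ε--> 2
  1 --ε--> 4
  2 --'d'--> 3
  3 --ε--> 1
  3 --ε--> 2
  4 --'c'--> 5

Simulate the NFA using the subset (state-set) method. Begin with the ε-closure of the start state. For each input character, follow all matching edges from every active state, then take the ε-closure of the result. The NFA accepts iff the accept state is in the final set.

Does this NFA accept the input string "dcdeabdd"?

S₀ = ε-closure({0}) = {0,2}
'd' @ 1: {1,2,3,4}
'c' @ 2: {5}  (accept∈set)
'd' @ 3: {}  — no active states
rest 'eabdd' ignored (set empty)
end set {} — state 5 not in

Answer: REJECT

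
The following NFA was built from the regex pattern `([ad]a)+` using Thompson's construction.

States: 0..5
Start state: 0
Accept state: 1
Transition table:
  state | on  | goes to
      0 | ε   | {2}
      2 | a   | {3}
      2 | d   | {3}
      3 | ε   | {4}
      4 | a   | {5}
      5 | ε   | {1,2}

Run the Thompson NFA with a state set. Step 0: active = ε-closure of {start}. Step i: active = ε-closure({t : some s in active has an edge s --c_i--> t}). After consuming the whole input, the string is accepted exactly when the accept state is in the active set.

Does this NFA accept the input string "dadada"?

initial (ε-close {0}): {0,2}
'd' @ 1: {3,4}
'a' @ 2: {1,2,5}  (accept∈set)
'd' @ 3: {3,4}
'a' @ 4: {1,2,5}  (accept∈set)
'd' @ 5: {3,4}
'a' @ 6: {1,2,5}  (accept∈set)
after full input: {1,2,5}  (accept=1 in)

Answer: ACCEPT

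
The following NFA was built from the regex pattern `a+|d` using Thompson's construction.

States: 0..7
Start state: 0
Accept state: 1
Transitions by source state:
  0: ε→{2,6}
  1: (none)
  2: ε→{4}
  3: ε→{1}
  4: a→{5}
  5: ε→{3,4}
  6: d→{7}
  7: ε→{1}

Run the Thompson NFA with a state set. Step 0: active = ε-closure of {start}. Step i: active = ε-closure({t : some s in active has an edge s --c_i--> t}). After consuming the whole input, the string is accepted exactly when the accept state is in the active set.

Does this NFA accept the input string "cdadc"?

initial (ε-close {0}): {0,2,4,6}
'c' @ 1: {}  — no active states
rest 'dadc' ignored (set empty)
end set {} — state 1 not in

Answer: REJECT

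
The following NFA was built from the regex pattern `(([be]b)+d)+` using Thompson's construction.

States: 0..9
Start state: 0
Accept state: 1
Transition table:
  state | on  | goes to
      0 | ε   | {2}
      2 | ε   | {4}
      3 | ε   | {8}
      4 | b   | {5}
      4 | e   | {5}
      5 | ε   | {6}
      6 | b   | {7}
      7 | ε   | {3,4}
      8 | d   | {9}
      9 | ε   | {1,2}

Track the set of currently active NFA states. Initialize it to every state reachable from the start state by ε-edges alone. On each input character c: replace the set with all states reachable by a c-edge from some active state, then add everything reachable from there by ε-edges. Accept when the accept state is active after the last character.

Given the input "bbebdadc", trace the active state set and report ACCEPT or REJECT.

start: ε-closure({0}) = {0,2,4}
'b' @ 1: {5,6}
'b' @ 2: {3,4,7,8}
'e' @ 3: {5,6}
'b' @ 4: {3,4,7,8}
'd' @ 5: {1,2,4,9}  [accepting]
'a' @ 6: {}  — dead — no transitions
rest 'dc' ignored (set empty)
final: {}; accept 1 not in set

Answer: REJECT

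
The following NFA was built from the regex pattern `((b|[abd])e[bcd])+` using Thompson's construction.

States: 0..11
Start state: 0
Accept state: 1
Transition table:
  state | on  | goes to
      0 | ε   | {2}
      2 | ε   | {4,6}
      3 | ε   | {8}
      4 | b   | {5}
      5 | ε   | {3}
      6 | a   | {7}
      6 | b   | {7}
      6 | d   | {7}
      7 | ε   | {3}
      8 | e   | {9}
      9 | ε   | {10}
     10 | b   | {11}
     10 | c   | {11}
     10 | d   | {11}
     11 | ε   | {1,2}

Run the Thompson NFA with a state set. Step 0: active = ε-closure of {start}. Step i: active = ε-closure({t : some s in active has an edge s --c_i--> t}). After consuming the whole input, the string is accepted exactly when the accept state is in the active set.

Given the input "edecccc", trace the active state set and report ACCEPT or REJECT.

initial (ε-close {0}): {0,2,4,6}
'e' @ 1: {}  — no active states
rest 'decccc' ignored (set empty)
after full input: {}  (accept=1 not in)

Answer: REJECT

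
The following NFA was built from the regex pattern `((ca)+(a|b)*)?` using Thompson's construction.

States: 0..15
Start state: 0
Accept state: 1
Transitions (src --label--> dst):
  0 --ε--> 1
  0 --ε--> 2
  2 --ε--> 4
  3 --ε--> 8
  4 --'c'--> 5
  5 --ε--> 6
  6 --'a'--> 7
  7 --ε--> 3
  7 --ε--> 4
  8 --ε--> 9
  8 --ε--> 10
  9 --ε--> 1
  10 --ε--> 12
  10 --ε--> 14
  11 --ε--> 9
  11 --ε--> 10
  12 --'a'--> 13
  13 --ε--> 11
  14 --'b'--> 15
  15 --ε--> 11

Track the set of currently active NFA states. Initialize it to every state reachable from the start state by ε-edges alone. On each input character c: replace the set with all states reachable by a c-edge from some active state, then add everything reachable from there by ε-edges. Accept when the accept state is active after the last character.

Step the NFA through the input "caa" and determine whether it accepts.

Answer: ACCEPT

Steps:
S₀ = ε-closure({0}) = {0,1,2,4}
'c' @ 1: {5,6}
'a' @ 2: {1,3,4,7,8,9,10,12,14}  ✓accept
'a' @ 3: {1,9,10,11,12,13,14}  ✓accept
final: {1,9,10,11,12,13,14}; accept 1 in set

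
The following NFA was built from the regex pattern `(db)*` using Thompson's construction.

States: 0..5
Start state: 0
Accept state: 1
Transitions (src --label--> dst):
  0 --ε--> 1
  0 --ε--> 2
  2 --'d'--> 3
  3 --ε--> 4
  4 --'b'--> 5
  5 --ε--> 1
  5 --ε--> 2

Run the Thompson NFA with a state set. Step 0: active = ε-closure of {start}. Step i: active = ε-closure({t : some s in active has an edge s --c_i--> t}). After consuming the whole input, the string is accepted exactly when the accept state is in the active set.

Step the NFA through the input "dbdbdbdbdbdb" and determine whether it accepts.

Answer: ACCEPT

Derivation:
S₀ = ε-closure({0}) = {0,1,2}
'd' @ 1: {3,4}
'b' @ 2: {1,2,5}  (accept∈set)
'd' @ 3: {3,4}
'b' @ 4: {1,2,5}  (accept∈set)
'd' @ 5: {3,4}
'b' @ 6: {1,2,5}  (accept∈set)
'd' @ 7: {3,4}
'b' @ 8: {1,2,5}  (accept∈set)
'd' @ 9: {3,4}
'b' @ 10: {1,2,5}  (accept∈set)
'd' @ 11: {3,4}
'b' @ 12: {1,2,5}  (accept∈set)
after full input: {1,2,5}  (accept=1 in)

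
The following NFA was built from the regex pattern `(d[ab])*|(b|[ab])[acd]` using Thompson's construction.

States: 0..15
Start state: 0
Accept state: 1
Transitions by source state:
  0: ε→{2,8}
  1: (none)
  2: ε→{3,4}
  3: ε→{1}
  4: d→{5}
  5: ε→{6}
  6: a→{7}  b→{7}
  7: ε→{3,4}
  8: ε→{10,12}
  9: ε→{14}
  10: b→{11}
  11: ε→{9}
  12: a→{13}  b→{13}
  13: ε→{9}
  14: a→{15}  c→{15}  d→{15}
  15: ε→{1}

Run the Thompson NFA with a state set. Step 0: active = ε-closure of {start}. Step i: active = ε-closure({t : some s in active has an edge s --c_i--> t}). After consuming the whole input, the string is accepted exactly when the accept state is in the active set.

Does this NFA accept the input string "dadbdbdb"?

Answer: ACCEPT

Derivation:
initial (ε-close {0}): {0,1,2,3,4,8,10,12}
'd' @ 1: {5,6}
'a' @ 2: {1,3,4,7}  ✓accept
'd' @ 3: {5,6}
'b' @ 4: {1,3,4,7}  ✓accept
'd' @ 5: {5,6}
'b' @ 6: {1,3,4,7}  ✓accept
'd' @ 7: {5,6}
'b' @ 8: {1,3,4,7}  ✓accept
end set {1,3,4,7} — state 1 in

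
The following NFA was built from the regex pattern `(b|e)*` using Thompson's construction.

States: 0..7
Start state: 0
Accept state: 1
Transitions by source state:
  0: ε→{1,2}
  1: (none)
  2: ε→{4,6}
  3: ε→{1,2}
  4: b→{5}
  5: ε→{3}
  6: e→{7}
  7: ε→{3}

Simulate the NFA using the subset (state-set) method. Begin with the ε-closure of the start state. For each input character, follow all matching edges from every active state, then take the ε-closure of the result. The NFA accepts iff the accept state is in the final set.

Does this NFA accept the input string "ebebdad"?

Answer: REJECT

Trace:
start: ε-closure({0}) = {0,1,2,4,6}
'e' @ 1: {1,2,3,4,6,7}  ✓accept
'b' @ 2: {1,2,3,4,5,6}  ✓accept
'e' @ 3: {1,2,3,4,6,7}  ✓accept
'b' @ 4: {1,2,3,4,5,6}  ✓accept
'd' @ 5: {}  — dead — no transitions
rest 'ad' ignored (set empty)
final: {}; accept 1 not in set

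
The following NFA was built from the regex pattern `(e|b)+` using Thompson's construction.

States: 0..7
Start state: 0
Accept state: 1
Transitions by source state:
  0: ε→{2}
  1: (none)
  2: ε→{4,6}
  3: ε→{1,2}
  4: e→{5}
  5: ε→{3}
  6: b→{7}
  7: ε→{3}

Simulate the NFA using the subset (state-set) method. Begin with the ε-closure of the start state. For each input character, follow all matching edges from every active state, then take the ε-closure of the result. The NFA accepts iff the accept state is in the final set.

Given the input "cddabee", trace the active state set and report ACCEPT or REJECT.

start: ε-closure({0}) = {0,2,4,6}
'c' @ 1: {}  — no active states
rest 'ddabee' ignored (set empty)
end set {} — state 1 not in

Answer: REJECT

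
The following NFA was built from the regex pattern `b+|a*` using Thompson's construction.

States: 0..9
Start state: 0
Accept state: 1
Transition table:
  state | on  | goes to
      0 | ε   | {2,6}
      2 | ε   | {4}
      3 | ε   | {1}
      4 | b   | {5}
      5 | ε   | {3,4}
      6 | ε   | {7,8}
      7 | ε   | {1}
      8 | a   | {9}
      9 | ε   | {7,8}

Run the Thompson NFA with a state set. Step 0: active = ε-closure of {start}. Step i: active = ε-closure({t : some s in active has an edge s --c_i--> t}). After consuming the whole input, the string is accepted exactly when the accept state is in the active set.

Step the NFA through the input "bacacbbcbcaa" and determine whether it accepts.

Answer: REJECT

Trace:
initial (ε-close {0}): {0,1,2,4,6,7,8}
'b' @ 1: {1,3,4,5}  (accept∈set)
'a' @ 2: {}  — dead — no transitions
rest 'cacbbcbcaa' ignored (set empty)
final: {}; accept 1 not in set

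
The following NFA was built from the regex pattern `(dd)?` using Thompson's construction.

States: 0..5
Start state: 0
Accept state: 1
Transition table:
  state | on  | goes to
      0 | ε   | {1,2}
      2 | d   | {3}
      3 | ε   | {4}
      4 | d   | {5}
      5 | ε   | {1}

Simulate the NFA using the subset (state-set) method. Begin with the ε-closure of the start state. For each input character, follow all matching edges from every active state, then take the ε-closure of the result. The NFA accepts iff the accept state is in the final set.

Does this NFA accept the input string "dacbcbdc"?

Answer: REJECT

Trace:
initial (ε-close {0}): {0,1,2}
'd' @ 1: {3,4}
'a' @ 2: {}  — no active states
rest 'cbcbdc' ignored (set empty)
final: {}; accept 1 not in set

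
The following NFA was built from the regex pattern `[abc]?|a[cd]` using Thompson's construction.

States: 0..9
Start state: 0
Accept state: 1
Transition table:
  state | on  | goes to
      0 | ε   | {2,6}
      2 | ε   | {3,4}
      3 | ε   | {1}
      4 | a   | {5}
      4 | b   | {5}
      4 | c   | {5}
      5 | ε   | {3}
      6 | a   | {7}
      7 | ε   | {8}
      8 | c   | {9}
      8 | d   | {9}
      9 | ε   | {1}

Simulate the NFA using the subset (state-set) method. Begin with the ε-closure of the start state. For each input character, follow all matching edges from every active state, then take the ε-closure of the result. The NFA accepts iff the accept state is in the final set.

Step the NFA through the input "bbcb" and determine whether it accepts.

initial (ε-close {0}): {0,1,2,3,4,6}
'b' @ 1: {1,3,5}  (accept∈set)
'b' @ 2: {}  — no active states
rest 'cb' ignored (set empty)
end set {} — state 1 not in

Answer: REJECT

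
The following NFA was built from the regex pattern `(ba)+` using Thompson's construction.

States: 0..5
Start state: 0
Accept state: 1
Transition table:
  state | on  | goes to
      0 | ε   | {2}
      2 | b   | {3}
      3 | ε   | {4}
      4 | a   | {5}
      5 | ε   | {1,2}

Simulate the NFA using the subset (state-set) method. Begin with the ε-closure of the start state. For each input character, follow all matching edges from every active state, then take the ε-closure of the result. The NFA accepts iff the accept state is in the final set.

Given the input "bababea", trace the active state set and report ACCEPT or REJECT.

Answer: REJECT

Derivation:
start: ε-closure({0}) = {0,2}
'b' @ 1: {3,4}
'a' @ 2: {1,2,5}  [accepting]
'b' @ 3: {3,4}
'a' @ 4: {1,2,5}  [accepting]
'b' @ 5: {3,4}
'e' @ 6: {}  — state set empty
rest 'a' ignored (set empty)
after full input: {}  (accept=1 not in)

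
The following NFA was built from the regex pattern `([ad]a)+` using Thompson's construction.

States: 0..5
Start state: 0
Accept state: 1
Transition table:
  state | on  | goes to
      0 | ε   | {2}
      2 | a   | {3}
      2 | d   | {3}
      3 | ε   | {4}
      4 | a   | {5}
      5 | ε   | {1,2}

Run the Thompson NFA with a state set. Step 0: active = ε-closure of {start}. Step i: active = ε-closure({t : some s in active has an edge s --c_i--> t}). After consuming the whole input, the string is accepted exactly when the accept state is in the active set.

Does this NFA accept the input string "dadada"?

start: ε-closure({0}) = {0,2}
'd' @ 1: {3,4}
'a' @ 2: {1,2,5}  (accept∈set)
'd' @ 3: {3,4}
'a' @ 4: {1,2,5}  (accept∈set)
'd' @ 5: {3,4}
'a' @ 6: {1,2,5}  (accept∈set)
end set {1,2,5} — state 1 in

Answer: ACCEPT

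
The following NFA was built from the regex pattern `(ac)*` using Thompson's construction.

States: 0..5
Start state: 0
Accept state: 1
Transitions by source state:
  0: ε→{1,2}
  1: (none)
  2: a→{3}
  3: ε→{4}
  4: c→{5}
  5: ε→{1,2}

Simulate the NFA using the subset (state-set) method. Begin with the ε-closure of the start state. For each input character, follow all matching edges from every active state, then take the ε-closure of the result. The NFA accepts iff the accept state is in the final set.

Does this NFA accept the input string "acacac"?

Answer: ACCEPT

Trace:
S₀ = ε-closure({0}) = {0,1,2}
'a' @ 1: {3,4}
'c' @ 2: {1,2,5}  (accept∈set)
'a' @ 3: {3,4}
'c' @ 4: {1,2,5}  (accept∈set)
'a' @ 5: {3,4}
'c' @ 6: {1,2,5}  (accept∈set)
end set {1,2,5} — state 1 in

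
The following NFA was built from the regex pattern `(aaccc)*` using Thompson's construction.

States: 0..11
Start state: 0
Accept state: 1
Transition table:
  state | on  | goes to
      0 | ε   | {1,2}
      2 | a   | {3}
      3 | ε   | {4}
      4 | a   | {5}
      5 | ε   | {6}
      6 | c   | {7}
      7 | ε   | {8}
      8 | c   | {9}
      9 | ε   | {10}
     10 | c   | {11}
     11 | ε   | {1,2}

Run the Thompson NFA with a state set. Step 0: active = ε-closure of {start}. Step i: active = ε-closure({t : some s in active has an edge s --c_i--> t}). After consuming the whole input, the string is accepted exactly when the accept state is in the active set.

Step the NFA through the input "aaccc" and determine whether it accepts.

start: ε-closure({0}) = {0,1,2}
'a' @ 1: {3,4}
'a' @ 2: {5,6}
'c' @ 3: {7,8}
'c' @ 4: {9,10}
'c' @ 5: {1,2,11}  ✓accept
after full input: {1,2,11}  (accept=1 in)

Answer: ACCEPT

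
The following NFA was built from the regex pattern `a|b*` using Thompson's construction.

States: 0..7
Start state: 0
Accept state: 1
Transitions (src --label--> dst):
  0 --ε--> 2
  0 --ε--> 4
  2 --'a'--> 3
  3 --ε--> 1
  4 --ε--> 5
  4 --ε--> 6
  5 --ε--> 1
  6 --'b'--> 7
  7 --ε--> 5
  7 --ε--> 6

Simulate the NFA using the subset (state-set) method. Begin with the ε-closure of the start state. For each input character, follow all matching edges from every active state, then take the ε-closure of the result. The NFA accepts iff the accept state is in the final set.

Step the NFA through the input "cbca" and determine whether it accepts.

start: ε-closure({0}) = {0,1,2,4,5,6}
'c' @ 1: {}  — dead — no transitions
rest 'bca' ignored (set empty)
after full input: {}  (accept=1 not in)

Answer: REJECT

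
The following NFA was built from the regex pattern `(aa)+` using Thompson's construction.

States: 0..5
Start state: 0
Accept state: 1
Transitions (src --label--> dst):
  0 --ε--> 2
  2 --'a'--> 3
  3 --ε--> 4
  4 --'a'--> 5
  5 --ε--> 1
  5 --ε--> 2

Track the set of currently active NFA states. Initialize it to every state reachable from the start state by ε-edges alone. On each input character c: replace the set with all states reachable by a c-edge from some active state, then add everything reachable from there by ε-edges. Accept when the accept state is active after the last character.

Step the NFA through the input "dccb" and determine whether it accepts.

S₀ = ε-closure({0}) = {0,2}
'd' @ 1: {}  — state set empty
rest 'ccb' ignored (set empty)
final: {}; accept 1 not in set

Answer: REJECT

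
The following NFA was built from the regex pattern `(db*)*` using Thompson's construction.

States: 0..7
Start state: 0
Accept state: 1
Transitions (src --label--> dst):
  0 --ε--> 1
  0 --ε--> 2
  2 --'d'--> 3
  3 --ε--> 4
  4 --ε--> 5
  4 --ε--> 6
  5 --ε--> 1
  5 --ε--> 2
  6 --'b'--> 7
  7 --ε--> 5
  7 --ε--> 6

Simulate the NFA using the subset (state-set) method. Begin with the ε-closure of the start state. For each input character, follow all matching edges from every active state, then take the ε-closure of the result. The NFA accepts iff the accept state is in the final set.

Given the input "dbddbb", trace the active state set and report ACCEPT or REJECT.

Answer: ACCEPT

Trace:
initial (ε-close {0}): {0,1,2}
'd' @ 1: {1,2,3,4,5,6}  [accepting]
'b' @ 2: {1,2,5,6,7}  [accepting]
'd' @ 3: {1,2,3,4,5,6}  [accepting]
'd' @ 4: {1,2,3,4,5,6}  [accepting]
'b' @ 5: {1,2,5,6,7}  [accepting]
'b' @ 6: {1,2,5,6,7}  [accepting]
after full input: {1,2,5,6,7}  (accept=1 in)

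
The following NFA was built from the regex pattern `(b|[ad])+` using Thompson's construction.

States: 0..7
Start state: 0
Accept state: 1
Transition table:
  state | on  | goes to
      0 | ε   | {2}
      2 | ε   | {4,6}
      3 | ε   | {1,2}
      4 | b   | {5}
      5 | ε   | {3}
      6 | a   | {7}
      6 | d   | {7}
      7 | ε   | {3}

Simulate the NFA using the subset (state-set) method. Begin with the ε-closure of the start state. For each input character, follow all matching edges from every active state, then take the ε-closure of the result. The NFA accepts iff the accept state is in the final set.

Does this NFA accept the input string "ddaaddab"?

Answer: ACCEPT

Derivation:
initial (ε-close {0}): {0,2,4,6}
'd' @ 1: {1,2,3,4,6,7}  ✓accept
'd' @ 2: {1,2,3,4,6,7}  ✓accept
'a' @ 3: {1,2,3,4,6,7}  ✓accept
'a' @ 4: {1,2,3,4,6,7}  ✓accept
'd' @ 5: {1,2,3,4,6,7}  ✓accept
'd' @ 6: {1,2,3,4,6,7}  ✓accept
'a' @ 7: {1,2,3,4,6,7}  ✓accept
'b' @ 8: {1,2,3,4,5,6}  ✓accept
end set {1,2,3,4,5,6} — state 1 in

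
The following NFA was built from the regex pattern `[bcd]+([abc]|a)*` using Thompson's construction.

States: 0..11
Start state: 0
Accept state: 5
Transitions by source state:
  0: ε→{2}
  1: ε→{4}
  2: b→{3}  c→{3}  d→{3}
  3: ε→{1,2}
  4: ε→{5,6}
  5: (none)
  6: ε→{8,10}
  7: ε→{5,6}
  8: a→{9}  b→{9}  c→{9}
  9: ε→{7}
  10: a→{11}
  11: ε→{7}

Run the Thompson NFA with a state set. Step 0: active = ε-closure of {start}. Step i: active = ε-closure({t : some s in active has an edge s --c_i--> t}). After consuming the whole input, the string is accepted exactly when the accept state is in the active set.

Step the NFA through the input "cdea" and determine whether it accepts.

S₀ = ε-closure({0}) = {0,2}
'c' @ 1: {1,2,3,4,5,6,8,10}  (accept∈set)
'd' @ 2: {1,2,3,4,5,6,8,10}  (accept∈set)
'e' @ 3: {}  — no active states
rest 'a' ignored (set empty)
after full input: {}  (accept=5 not in)

Answer: REJECT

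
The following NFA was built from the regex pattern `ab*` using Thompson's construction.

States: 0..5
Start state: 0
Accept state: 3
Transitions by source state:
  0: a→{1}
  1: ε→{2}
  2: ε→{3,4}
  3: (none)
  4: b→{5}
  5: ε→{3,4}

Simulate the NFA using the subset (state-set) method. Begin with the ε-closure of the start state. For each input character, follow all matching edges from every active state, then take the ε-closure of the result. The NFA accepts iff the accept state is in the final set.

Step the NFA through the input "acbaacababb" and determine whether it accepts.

S₀ = ε-closure({0}) = {0}
'a' @ 1: {1,2,3,4}  ✓accept
'c' @ 2: {}  — state set empty
rest 'baacababb' ignored (set empty)
end set {} — state 3 not in

Answer: REJECT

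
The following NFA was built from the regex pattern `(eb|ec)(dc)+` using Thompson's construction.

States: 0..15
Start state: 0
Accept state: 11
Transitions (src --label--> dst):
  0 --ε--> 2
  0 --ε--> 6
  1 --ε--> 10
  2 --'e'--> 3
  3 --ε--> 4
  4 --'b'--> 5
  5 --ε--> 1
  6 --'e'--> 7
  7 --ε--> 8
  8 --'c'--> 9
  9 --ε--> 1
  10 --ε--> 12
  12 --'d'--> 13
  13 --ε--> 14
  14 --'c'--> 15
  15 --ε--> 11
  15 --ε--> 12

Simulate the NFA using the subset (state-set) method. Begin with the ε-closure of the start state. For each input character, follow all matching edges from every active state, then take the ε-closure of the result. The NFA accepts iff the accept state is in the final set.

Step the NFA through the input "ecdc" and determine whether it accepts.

Answer: ACCEPT

Derivation:
S₀ = ε-closure({0}) = {0,2,6}
'e' @ 1: {3,4,7,8}
'c' @ 2: {1,9,10,12}
'd' @ 3: {13,14}
'c' @ 4: {11,12,15}  ✓accept
final: {11,12,15}; accept 11 in set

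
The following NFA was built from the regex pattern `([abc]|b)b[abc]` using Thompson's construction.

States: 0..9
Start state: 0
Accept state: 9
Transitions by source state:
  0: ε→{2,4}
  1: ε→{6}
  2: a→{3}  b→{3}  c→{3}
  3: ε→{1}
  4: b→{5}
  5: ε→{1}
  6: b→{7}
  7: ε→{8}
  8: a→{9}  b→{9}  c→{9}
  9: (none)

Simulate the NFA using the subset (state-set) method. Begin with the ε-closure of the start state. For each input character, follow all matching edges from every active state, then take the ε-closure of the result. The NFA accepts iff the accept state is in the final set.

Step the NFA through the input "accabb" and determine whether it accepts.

Answer: REJECT

Trace:
S₀ = ε-closure({0}) = {0,2,4}
'a' @ 1: {1,3,6}
'c' @ 2: {}  — dead — no transitions
rest 'cabb' ignored (set empty)
after full input: {}  (accept=9 not in)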